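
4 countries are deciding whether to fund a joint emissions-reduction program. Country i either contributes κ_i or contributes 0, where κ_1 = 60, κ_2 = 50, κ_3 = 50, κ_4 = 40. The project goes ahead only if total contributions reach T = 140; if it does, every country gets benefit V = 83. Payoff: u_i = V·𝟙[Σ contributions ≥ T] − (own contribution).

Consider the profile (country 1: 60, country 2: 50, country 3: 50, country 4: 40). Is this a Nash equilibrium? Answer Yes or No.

Total = 200 ≥ 140: provided.
Country 1 (pledges 60, payoff 23): dropping to 0 → total 140, payoff 83. Profitable deviation.

No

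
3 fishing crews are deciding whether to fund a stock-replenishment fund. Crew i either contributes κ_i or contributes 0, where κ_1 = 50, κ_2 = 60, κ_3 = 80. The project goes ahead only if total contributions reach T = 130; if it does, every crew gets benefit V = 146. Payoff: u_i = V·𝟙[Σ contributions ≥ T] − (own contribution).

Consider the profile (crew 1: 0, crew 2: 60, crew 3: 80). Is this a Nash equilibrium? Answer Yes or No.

Yes

Total = 140 ≥ 130: provided.
Crew 1 (pledges 0, payoff 146): pledging 50 → total 190, payoff 96. No gain.
Crew 2 (pledges 60, payoff 86): dropping to 0 → total 80, payoff 0. No gain.
Crew 3 (pledges 80, payoff 66): dropping to 0 → total 60, payoff 0. No gain.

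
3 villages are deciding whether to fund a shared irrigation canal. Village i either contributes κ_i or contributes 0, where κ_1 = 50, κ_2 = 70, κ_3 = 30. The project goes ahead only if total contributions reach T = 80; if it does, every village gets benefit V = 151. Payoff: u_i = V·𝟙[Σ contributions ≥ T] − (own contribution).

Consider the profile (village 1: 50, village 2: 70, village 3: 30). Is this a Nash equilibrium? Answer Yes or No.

No

Total = 150 ≥ 80: provided.
Village 1 (pledges 50, payoff 101): dropping to 0 → total 100, payoff 151. Profitable deviation.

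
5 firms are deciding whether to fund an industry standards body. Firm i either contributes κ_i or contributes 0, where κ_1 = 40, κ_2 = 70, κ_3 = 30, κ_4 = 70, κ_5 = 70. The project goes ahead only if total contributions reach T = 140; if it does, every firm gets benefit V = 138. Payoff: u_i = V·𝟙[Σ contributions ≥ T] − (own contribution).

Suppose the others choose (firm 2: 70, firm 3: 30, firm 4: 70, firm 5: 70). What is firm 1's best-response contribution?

0

Others' total = 240 ≥ 140; contributing adds cost 40 for no extra benefit.
Best response: 0.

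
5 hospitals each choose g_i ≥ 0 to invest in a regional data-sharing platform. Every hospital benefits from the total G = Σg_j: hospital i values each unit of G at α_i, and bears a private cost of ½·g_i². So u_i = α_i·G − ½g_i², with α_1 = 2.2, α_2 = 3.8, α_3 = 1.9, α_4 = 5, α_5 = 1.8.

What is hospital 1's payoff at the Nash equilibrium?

Hospital i's FOC: ∂u_i/∂g_i = α_i − g_i = 0, so g_i* = α_i.
NE contributions = (2.2, 3.8, 1.9, 5, 1.8); G = 14.7.
u_1 = α_1·G − ½·(g_1)² = 2.2·14.7 − ½·2.2² = 29.92.

29.92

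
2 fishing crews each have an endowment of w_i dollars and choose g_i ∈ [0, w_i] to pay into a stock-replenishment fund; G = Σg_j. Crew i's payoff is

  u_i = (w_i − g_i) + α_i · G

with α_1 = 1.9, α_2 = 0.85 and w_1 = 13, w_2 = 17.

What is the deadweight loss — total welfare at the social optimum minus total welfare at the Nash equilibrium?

29.75

∂u_i/∂g_i = α_i − 1, so crew i contributes w_i if α_i > 1, else 0.
α_i > 1 for i ∈ {1}; NE contributions (13, 0), G = 13.
W^NE = Σw_i − G^NE + (Σα_i)·G^NE = 30 + 1.75·13 = 52.75.
Planner: ∂(Σu_j)/∂g_i = Σα_j − 1 = 1.75 > 0, so everyone contributes w_i; G^SO = 30, W^SO = 30 + 1.75·30 = 82.5.
Deadweight loss = 29.75.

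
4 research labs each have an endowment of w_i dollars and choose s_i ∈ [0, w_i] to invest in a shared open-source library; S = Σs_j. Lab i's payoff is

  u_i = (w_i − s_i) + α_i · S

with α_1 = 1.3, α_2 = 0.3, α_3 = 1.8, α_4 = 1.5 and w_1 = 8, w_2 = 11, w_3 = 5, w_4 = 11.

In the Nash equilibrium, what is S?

24

∂u_i/∂s_i = α_i − 1, so lab i contributes w_i if α_i > 1, else 0.
α_i > 1 for i ∈ {1, 3, 4}; NE contributions (8, 0, 5, 11), S = 24.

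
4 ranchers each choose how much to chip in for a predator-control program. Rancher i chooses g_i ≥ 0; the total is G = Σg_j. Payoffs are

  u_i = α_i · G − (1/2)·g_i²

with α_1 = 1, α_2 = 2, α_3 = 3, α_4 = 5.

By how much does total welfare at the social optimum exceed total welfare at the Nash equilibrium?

140.5

Rancher i's FOC: ∂u_i/∂g_i = α_i − g_i = 0, so g_i* = α_i.
NE contributions = (1, 2, 3, 5); G = 11.
W^NE = (Σα)·G − ½Σα_i² = 11² − ½·39 = 101.5.
Planner sets g_i = Σα_j = 11 for every i, so G^SO = 4·11 = 44.
W^SO = (Σα)·G^SO − ½·4·(Σα)² = (4/2)·11² = 242.
Deadweight loss = W^SO − W^NE = 140.5.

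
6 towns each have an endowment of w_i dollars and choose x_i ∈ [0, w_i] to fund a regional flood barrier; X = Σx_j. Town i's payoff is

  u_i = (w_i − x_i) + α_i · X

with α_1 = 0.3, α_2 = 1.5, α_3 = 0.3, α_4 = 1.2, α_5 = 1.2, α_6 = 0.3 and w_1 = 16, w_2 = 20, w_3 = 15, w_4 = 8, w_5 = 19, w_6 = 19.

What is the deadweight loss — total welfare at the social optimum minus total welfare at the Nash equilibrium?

∂u_i/∂x_i = α_i − 1, so town i contributes w_i if α_i > 1, else 0.
α_i > 1 for i ∈ {2, 4, 5}; NE contributions (0, 20, 0, 8, 19, 0), X = 47.
W^NE = Σw_i − X^NE + (Σα_i)·X^NE = 97 + 3.8·47 = 275.6.
Planner: ∂(Σu_j)/∂x_i = Σα_j − 1 = 3.8 > 0, so everyone contributes w_i; X^SO = 97, W^SO = 97 + 3.8·97 = 465.6.
Deadweight loss = 190.

190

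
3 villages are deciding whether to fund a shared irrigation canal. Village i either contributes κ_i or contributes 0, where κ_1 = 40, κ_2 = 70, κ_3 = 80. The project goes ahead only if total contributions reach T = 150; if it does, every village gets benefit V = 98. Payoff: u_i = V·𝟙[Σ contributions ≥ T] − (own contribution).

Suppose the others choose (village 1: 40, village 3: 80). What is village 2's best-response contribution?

Others' total = 120. Contributing 70 brings total to 190 ≥ 150: gain V − κ_2 = 28.
Best response: 70.

70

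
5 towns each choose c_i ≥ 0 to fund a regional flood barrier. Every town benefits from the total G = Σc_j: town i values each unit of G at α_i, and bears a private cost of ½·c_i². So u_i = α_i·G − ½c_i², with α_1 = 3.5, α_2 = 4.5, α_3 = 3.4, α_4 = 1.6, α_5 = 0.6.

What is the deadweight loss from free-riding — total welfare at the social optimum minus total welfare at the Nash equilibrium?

Town i's FOC: ∂u_i/∂c_i = α_i − c_i = 0, so c_i* = α_i.
NE contributions = (3.5, 4.5, 3.4, 1.6, 0.6); G = 13.6.
W^NE = (Σα)·G − ½Σα_i² = 13.6² − ½·46.98 = 161.47.
Planner sets c_i = Σα_j = 13.6 for every i, so G^SO = 5·13.6 = 68.
W^SO = (Σα)·G^SO − ½·5·(Σα)² = (5/2)·13.6² = 462.4.
Deadweight loss = W^SO − W^NE = 300.93.

300.93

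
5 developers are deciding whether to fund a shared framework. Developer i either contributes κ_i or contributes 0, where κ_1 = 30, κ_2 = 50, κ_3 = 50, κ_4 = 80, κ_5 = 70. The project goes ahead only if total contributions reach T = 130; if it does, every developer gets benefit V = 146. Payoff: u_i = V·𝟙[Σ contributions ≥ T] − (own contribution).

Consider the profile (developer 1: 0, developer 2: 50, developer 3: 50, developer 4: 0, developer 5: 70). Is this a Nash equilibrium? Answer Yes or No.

Yes

Total = 170 ≥ 130: provided.
Developer 1 (pledges 0, payoff 146): pledging 30 → total 200, payoff 116. No gain.
Developer 2 (pledges 50, payoff 96): dropping to 0 → total 120, payoff 0. No gain.
Developer 3 (pledges 50, payoff 96): dropping to 0 → total 120, payoff 0. No gain.
Developer 4 (pledges 0, payoff 146): pledging 80 → total 250, payoff 66. No gain.
Developer 5 (pledges 70, payoff 76): dropping to 0 → total 100, payoff 0. No gain.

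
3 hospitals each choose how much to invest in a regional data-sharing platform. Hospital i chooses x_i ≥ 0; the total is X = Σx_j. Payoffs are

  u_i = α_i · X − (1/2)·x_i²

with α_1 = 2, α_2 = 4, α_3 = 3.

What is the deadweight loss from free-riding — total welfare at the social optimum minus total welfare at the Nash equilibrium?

Hospital i's FOC: ∂u_i/∂x_i = α_i − x_i = 0, so x_i* = α_i.
NE contributions = (2, 4, 3); X = 9.
W^NE = (Σα)·X − ½Σα_i² = 9² − ½·29 = 66.5.
Planner sets x_i = Σα_j = 9 for every i, so X^SO = 3·9 = 27.
W^SO = (Σα)·X^SO − ½·3·(Σα)² = (3/2)·9² = 121.5.
Deadweight loss = W^SO − W^NE = 55.

55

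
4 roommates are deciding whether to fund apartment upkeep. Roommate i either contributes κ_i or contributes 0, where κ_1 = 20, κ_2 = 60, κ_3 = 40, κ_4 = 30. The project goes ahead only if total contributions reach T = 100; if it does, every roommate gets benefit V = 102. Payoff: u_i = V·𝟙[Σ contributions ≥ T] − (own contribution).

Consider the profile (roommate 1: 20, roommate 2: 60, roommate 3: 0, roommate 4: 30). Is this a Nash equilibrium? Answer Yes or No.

Total = 110 ≥ 100: provided.
Roommate 1 (pledges 20, payoff 82): dropping to 0 → total 90, payoff 0. No gain.
Roommate 2 (pledges 60, payoff 42): dropping to 0 → total 50, payoff 0. No gain.
Roommate 3 (pledges 0, payoff 102): pledging 40 → total 150, payoff 62. No gain.
Roommate 4 (pledges 30, payoff 72): dropping to 0 → total 80, payoff 0. No gain.

Yes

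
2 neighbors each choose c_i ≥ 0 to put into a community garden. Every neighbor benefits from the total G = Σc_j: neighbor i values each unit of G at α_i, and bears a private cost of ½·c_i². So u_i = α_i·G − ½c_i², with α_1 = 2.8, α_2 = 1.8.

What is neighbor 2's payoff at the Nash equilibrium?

6.66

Neighbor i's FOC: ∂u_i/∂c_i = α_i − c_i = 0, so c_i* = α_i.
NE contributions = (2.8, 1.8); G = 4.6.
u_2 = α_2·G − ½·(c_2)² = 1.8·4.6 − ½·1.8² = 6.66.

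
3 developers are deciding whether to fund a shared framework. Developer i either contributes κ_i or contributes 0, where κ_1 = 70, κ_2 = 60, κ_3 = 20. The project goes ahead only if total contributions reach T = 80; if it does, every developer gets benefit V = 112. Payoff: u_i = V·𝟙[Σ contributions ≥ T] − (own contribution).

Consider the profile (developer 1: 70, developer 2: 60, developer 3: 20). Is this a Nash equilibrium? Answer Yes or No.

Total = 150 ≥ 80: provided.
Developer 1 (pledges 70, payoff 42): dropping to 0 → total 80, payoff 112. Profitable deviation.

No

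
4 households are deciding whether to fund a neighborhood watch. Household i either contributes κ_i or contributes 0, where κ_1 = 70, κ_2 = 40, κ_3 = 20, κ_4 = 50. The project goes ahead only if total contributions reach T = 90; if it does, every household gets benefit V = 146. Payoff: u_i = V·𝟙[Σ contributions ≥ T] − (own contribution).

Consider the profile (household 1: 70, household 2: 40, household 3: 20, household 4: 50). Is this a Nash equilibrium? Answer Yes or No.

No

Total = 180 ≥ 90: provided.
Household 1 (pledges 70, payoff 76): dropping to 0 → total 110, payoff 146. Profitable deviation.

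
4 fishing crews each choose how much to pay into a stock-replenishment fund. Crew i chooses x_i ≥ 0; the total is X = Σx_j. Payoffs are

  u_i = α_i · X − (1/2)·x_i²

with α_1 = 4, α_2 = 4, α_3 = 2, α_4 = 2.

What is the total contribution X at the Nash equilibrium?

12

Crew i's FOC: ∂u_i/∂x_i = α_i − x_i = 0, so x_i* = α_i.
NE contributions = (4, 4, 2, 2); X = 12.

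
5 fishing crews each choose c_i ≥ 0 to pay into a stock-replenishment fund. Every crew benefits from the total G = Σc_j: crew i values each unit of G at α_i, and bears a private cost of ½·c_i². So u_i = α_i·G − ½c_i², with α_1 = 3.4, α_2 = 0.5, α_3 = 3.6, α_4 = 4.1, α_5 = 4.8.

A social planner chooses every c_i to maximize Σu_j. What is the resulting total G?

Planner FOC: ∂(Σu_j)/∂c_i = (Σα_j) − c_i = 0, so c_i^SO = Σα_j = 16.4 for every i; G^SO = 82.

82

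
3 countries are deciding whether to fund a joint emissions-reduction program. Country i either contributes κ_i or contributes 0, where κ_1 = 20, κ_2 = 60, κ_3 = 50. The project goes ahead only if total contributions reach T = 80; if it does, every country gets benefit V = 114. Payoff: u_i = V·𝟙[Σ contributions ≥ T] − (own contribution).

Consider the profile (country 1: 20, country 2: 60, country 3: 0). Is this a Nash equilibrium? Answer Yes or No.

Total = 80 ≥ 80: provided.
Country 1 (pledges 20, payoff 94): dropping to 0 → total 60, payoff 0. No gain.
Country 2 (pledges 60, payoff 54): dropping to 0 → total 20, payoff 0. No gain.
Country 3 (pledges 0, payoff 114): pledging 50 → total 130, payoff 64. No gain.

Yes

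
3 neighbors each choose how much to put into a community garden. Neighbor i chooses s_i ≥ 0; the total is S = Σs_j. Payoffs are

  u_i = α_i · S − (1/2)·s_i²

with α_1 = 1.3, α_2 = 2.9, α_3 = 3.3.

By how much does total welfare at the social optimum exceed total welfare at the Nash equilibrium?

Neighbor i's FOC: ∂u_i/∂s_i = α_i − s_i = 0, so s_i* = α_i.
NE contributions = (1.3, 2.9, 3.3); S = 7.5.
W^NE = (Σα)·S − ½Σα_i² = 7.5² − ½·20.99 = 45.755.
Planner sets s_i = Σα_j = 7.5 for every i, so S^SO = 3·7.5 = 22.5.
W^SO = (Σα)·S^SO − ½·3·(Σα)² = (3/2)·7.5² = 84.375.
Deadweight loss = W^SO − W^NE = 38.62.

38.62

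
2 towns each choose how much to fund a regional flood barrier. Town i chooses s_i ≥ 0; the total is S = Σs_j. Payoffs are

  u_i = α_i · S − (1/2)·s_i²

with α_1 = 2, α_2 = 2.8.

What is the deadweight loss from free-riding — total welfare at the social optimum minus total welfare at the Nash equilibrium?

5.92

Town i's FOC: ∂u_i/∂s_i = α_i − s_i = 0, so s_i* = α_i.
NE contributions = (2, 2.8); S = 4.8.
W^NE = (Σα)·S − ½Σα_i² = 4.8² − ½·11.84 = 17.12.
Planner sets s_i = Σα_j = 4.8 for every i, so S^SO = 2·4.8 = 9.6.
W^SO = (Σα)·S^SO − ½·2·(Σα)² = (2/2)·4.8² = 23.04.
Deadweight loss = W^SO − W^NE = 5.92.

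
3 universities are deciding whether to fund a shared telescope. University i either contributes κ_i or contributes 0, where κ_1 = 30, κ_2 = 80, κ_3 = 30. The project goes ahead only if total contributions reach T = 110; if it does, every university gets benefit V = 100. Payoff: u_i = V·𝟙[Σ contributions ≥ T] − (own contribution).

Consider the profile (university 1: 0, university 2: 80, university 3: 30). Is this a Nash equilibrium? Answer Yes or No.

Total = 110 ≥ 110: provided.
University 1 (pledges 0, payoff 100): pledging 30 → total 140, payoff 70. No gain.
University 2 (pledges 80, payoff 20): dropping to 0 → total 30, payoff 0. No gain.
University 3 (pledges 30, payoff 70): dropping to 0 → total 80, payoff 0. No gain.

Yes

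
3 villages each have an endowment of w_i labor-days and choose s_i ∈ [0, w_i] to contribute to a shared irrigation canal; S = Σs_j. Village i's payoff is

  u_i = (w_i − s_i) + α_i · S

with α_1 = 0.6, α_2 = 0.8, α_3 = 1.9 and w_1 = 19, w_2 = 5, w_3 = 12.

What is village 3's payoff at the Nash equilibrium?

22.8

∂u_i/∂s_i = α_i − 1, so village i contributes w_i if α_i > 1, else 0.
α_i > 1 for i ∈ {3}; NE contributions (0, 0, 12), S = 12.
u_3 = (12 − 12) + 1.9·12 = 22.8.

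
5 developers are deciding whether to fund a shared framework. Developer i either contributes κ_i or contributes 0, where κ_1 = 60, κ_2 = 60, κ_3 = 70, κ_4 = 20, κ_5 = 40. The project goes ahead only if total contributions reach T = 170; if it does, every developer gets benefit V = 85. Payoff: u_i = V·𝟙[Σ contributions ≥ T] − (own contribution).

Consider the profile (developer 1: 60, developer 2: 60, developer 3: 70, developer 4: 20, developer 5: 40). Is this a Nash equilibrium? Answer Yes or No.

Total = 250 ≥ 170: provided.
Developer 1 (pledges 60, payoff 25): dropping to 0 → total 190, payoff 85. Profitable deviation.

No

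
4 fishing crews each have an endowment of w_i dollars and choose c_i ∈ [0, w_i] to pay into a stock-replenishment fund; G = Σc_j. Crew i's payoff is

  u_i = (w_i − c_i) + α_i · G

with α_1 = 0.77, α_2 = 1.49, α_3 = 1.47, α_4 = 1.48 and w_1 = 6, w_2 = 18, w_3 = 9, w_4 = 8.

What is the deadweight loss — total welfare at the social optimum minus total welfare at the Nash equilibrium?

25.26

∂u_i/∂c_i = α_i − 1, so crew i contributes w_i if α_i > 1, else 0.
α_i > 1 for i ∈ {2, 3, 4}; NE contributions (0, 18, 9, 8), G = 35.
W^NE = Σw_i − G^NE + (Σα_i)·G^NE = 41 + 4.21·35 = 188.35.
Planner: ∂(Σu_j)/∂c_i = Σα_j − 1 = 4.21 > 0, so everyone contributes w_i; G^SO = 41, W^SO = 41 + 4.21·41 = 213.61.
Deadweight loss = 25.26.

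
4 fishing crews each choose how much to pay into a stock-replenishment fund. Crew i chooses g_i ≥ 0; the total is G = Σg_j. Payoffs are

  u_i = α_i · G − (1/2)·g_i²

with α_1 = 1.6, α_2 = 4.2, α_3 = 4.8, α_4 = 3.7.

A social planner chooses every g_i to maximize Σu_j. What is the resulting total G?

Planner FOC: ∂(Σu_j)/∂g_i = (Σα_j) − g_i = 0, so g_i^SO = Σα_j = 14.3 for every i; G^SO = 57.2.

57.2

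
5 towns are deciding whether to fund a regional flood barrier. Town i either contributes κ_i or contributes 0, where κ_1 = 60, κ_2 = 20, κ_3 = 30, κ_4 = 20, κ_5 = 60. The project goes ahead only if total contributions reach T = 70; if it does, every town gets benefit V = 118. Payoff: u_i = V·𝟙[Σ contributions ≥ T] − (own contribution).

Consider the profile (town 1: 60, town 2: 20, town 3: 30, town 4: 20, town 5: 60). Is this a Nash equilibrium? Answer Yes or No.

No

Total = 190 ≥ 70: provided.
Town 1 (pledges 60, payoff 58): dropping to 0 → total 130, payoff 118. Profitable deviation.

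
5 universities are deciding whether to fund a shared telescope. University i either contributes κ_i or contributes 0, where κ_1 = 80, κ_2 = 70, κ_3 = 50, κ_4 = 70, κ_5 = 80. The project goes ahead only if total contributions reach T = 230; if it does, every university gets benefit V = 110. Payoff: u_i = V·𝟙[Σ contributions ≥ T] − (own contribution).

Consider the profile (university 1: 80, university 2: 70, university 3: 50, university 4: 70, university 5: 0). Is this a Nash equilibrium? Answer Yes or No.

Yes

Total = 270 ≥ 230: provided.
University 1 (pledges 80, payoff 30): dropping to 0 → total 190, payoff 0. No gain.
University 2 (pledges 70, payoff 40): dropping to 0 → total 200, payoff 0. No gain.
University 3 (pledges 50, payoff 60): dropping to 0 → total 220, payoff 0. No gain.
University 4 (pledges 70, payoff 40): dropping to 0 → total 200, payoff 0. No gain.
University 5 (pledges 0, payoff 110): pledging 80 → total 350, payoff 30. No gain.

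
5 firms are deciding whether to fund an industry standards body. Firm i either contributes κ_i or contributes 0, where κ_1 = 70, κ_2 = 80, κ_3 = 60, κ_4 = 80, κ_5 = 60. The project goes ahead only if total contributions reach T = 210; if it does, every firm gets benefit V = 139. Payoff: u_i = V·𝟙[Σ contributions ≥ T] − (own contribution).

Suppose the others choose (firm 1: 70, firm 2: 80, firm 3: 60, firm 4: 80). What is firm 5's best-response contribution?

Others' total = 290 ≥ 210; contributing adds cost 60 for no extra benefit.
Best response: 0.

0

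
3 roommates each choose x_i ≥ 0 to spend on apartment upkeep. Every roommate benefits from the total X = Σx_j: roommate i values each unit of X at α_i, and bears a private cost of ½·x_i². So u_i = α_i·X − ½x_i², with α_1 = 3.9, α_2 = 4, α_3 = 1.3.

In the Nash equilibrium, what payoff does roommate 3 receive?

11.115

Roommate i's FOC: ∂u_i/∂x_i = α_i − x_i = 0, so x_i* = α_i.
NE contributions = (3.9, 4, 1.3); X = 9.2.
u_3 = α_3·X − ½·(x_3)² = 1.3·9.2 − ½·1.3² = 11.115.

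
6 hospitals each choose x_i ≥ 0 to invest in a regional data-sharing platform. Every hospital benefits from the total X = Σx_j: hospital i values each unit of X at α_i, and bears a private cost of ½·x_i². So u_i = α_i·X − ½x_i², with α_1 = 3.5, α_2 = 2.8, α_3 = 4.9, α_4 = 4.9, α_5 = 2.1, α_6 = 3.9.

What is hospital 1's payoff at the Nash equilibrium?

71.225

Hospital i's FOC: ∂u_i/∂x_i = α_i − x_i = 0, so x_i* = α_i.
NE contributions = (3.5, 2.8, 4.9, 4.9, 2.1, 3.9); X = 22.1.
u_1 = α_1·X − ½·(x_1)² = 3.5·22.1 − ½·3.5² = 71.225.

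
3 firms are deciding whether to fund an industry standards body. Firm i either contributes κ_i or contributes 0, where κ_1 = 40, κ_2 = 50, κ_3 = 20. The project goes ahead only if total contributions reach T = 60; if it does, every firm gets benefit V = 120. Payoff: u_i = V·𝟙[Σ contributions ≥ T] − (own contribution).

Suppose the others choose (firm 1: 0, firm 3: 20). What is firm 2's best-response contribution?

Others' total = 20. Contributing 50 brings total to 70 ≥ 60: gain V − κ_2 = 70.
Best response: 50.

50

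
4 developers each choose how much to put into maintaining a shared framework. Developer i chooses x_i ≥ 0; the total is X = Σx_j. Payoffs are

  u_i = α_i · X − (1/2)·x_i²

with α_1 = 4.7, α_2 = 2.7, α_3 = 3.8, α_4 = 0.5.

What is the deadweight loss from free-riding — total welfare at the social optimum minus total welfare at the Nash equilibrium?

158.925

Developer i's FOC: ∂u_i/∂x_i = α_i − x_i = 0, so x_i* = α_i.
NE contributions = (4.7, 2.7, 3.8, 0.5); X = 11.7.
W^NE = (Σα)·X − ½Σα_i² = 11.7² − ½·44.07 = 114.855.
Planner sets x_i = Σα_j = 11.7 for every i, so X^SO = 4·11.7 = 46.8.
W^SO = (Σα)·X^SO − ½·4·(Σα)² = (4/2)·11.7² = 273.78.
Deadweight loss = W^SO − W^NE = 158.925.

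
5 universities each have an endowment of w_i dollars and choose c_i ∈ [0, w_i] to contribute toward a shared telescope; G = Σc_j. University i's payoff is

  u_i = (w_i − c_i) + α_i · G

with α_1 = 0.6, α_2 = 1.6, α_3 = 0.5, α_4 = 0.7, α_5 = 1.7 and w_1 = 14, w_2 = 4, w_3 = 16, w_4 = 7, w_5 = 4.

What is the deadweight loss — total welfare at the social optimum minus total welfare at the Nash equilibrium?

151.7

∂u_i/∂c_i = α_i − 1, so university i contributes w_i if α_i > 1, else 0.
α_i > 1 for i ∈ {2, 5}; NE contributions (0, 4, 0, 0, 4), G = 8.
W^NE = Σw_i − G^NE + (Σα_i)·G^NE = 45 + 4.1·8 = 77.8.
Planner: ∂(Σu_j)/∂c_i = Σα_j − 1 = 4.1 > 0, so everyone contributes w_i; G^SO = 45, W^SO = 45 + 4.1·45 = 229.5.
Deadweight loss = 151.7.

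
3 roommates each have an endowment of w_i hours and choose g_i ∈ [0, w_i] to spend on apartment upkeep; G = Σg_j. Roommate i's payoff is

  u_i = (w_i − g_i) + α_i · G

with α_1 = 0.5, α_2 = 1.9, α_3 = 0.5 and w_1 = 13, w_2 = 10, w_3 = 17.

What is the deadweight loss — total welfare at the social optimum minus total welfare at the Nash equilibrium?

57

∂u_i/∂g_i = α_i − 1, so roommate i contributes w_i if α_i > 1, else 0.
α_i > 1 for i ∈ {2}; NE contributions (0, 10, 0), G = 10.
W^NE = Σw_i − G^NE + (Σα_i)·G^NE = 40 + 1.9·10 = 59.
Planner: ∂(Σu_j)/∂g_i = Σα_j − 1 = 1.9 > 0, so everyone contributes w_i; G^SO = 40, W^SO = 40 + 1.9·40 = 116.
Deadweight loss = 57.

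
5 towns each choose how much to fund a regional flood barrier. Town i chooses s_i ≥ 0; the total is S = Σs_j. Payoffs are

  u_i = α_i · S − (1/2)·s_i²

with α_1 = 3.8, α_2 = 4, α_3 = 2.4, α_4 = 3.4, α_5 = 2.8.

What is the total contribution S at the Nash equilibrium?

Town i's FOC: ∂u_i/∂s_i = α_i − s_i = 0, so s_i* = α_i.
NE contributions = (3.8, 4, 2.4, 3.4, 2.8); S = 16.4.

16.4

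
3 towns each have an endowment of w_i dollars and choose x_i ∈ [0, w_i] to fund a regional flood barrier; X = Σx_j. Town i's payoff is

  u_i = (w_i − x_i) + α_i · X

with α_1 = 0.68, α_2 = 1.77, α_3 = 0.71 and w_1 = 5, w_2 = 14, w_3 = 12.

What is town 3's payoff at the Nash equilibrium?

21.94

∂u_i/∂x_i = α_i − 1, so town i contributes w_i if α_i > 1, else 0.
α_i > 1 for i ∈ {2}; NE contributions (0, 14, 0), X = 14.
u_3 = (12 − 0) + 0.71·14 = 21.94.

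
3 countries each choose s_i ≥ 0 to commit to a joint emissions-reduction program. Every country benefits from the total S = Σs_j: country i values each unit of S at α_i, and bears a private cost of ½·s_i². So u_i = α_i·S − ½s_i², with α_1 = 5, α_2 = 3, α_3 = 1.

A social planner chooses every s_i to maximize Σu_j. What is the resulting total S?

27

Planner FOC: ∂(Σu_j)/∂s_i = (Σα_j) − s_i = 0, so s_i^SO = Σα_j = 9 for every i; S^SO = 27.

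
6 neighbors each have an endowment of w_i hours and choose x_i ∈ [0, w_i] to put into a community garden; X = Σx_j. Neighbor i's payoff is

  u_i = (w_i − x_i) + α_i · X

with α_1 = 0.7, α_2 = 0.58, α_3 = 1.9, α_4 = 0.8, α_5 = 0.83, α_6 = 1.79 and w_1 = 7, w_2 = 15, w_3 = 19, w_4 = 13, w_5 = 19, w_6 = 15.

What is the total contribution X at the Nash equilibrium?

∂u_i/∂x_i = α_i − 1, so neighbor i contributes w_i if α_i > 1, else 0.
α_i > 1 for i ∈ {3, 6}; NE contributions (0, 0, 19, 0, 0, 15), X = 34.

34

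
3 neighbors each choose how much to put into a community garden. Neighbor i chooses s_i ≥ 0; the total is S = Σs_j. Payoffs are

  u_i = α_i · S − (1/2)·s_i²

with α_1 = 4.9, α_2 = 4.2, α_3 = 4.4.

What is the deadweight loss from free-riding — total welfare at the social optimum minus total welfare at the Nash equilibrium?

Neighbor i's FOC: ∂u_i/∂s_i = α_i − s_i = 0, so s_i* = α_i.
NE contributions = (4.9, 4.2, 4.4); S = 13.5.
W^NE = (Σα)·S − ½Σα_i² = 13.5² − ½·61.01 = 151.745.
Planner sets s_i = Σα_j = 13.5 for every i, so S^SO = 3·13.5 = 40.5.
W^SO = (Σα)·S^SO − ½·3·(Σα)² = (3/2)·13.5² = 273.375.
Deadweight loss = W^SO − W^NE = 121.63.

121.63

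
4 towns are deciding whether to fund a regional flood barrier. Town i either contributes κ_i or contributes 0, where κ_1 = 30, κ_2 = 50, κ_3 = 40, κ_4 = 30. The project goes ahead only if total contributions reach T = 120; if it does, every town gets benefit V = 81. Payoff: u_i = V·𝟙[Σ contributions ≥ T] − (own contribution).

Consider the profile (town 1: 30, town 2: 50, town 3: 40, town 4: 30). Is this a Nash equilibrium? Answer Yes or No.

Total = 150 ≥ 120: provided.
Town 1 (pledges 30, payoff 51): dropping to 0 → total 120, payoff 81. Profitable deviation.

No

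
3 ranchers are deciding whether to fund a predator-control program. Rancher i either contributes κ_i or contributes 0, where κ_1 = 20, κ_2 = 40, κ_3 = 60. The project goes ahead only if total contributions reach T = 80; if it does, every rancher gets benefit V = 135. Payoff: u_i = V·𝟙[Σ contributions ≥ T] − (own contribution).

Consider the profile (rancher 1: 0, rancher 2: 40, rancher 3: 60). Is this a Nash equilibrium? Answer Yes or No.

Yes

Total = 100 ≥ 80: provided.
Rancher 1 (pledges 0, payoff 135): pledging 20 → total 120, payoff 115. No gain.
Rancher 2 (pledges 40, payoff 95): dropping to 0 → total 60, payoff 0. No gain.
Rancher 3 (pledges 60, payoff 75): dropping to 0 → total 40, payoff 0. No gain.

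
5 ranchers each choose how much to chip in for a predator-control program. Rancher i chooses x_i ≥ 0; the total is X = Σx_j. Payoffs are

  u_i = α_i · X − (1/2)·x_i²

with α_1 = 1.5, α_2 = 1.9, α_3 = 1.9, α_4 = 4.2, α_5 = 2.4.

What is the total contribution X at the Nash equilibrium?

11.9

Rancher i's FOC: ∂u_i/∂x_i = α_i − x_i = 0, so x_i* = α_i.
NE contributions = (1.5, 1.9, 1.9, 4.2, 2.4); X = 11.9.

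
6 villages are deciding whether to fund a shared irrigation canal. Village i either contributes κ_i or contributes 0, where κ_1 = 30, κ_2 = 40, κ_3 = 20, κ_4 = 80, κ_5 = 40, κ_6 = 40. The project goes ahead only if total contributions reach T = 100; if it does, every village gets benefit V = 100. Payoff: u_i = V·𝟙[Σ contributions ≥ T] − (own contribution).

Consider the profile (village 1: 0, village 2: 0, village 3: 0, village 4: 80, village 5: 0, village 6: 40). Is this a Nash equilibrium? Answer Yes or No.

Total = 120 ≥ 100: provided.
Village 1 (pledges 0, payoff 100): pledging 30 → total 150, payoff 70. No gain.
Village 2 (pledges 0, payoff 100): pledging 40 → total 160, payoff 60. No gain.
Village 3 (pledges 0, payoff 100): pledging 20 → total 140, payoff 80. No gain.
Village 4 (pledges 80, payoff 20): dropping to 0 → total 40, payoff 0. No gain.
Village 5 (pledges 0, payoff 100): pledging 40 → total 160, payoff 60. No gain.
Village 6 (pledges 40, payoff 60): dropping to 0 → total 80, payoff 0. No gain.

Yes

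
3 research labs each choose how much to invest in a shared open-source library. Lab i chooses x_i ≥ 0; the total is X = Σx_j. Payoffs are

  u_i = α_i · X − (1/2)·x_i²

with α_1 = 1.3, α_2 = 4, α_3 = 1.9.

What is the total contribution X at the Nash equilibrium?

7.2

Lab i's FOC: ∂u_i/∂x_i = α_i − x_i = 0, so x_i* = α_i.
NE contributions = (1.3, 4, 1.9); X = 7.2.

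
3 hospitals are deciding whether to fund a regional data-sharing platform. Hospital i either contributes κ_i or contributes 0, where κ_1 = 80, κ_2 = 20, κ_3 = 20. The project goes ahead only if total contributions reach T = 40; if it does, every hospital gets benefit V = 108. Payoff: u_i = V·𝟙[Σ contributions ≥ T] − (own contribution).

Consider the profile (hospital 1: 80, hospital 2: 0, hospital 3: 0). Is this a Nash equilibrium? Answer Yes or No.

Yes

Total = 80 ≥ 40: provided.
Hospital 1 (pledges 80, payoff 28): dropping to 0 → total 0, payoff 0. No gain.
Hospital 2 (pledges 0, payoff 108): pledging 20 → total 100, payoff 88. No gain.
Hospital 3 (pledges 0, payoff 108): pledging 20 → total 100, payoff 88. No gain.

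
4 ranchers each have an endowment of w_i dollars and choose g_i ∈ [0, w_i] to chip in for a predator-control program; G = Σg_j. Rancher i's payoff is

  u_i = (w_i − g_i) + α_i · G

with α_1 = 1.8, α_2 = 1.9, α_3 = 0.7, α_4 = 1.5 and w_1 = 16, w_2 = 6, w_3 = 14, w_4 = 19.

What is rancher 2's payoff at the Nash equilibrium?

77.9

∂u_i/∂g_i = α_i − 1, so rancher i contributes w_i if α_i > 1, else 0.
α_i > 1 for i ∈ {1, 2, 4}; NE contributions (16, 6, 0, 19), G = 41.
u_2 = (6 − 6) + 1.9·41 = 77.9.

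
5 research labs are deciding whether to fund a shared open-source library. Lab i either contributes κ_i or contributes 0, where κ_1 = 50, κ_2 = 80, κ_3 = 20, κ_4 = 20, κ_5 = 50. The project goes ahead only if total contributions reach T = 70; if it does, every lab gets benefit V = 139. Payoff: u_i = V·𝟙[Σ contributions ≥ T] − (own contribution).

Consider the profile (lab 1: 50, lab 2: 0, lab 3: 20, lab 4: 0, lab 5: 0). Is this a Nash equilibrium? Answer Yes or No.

Total = 70 ≥ 70: provided.
Lab 1 (pledges 50, payoff 89): dropping to 0 → total 20, payoff 0. No gain.
Lab 2 (pledges 0, payoff 139): pledging 80 → total 150, payoff 59. No gain.
Lab 3 (pledges 20, payoff 119): dropping to 0 → total 50, payoff 0. No gain.
Lab 4 (pledges 0, payoff 139): pledging 20 → total 90, payoff 119. No gain.
Lab 5 (pledges 0, payoff 139): pledging 50 → total 120, payoff 89. No gain.

Yes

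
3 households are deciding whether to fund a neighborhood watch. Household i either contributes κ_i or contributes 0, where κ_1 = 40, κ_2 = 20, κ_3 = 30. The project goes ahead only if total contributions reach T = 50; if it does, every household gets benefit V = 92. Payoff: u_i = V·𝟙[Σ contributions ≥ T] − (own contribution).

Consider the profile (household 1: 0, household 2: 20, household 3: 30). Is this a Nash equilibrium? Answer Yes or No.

Total = 50 ≥ 50: provided.
Household 1 (pledges 0, payoff 92): pledging 40 → total 90, payoff 52. No gain.
Household 2 (pledges 20, payoff 72): dropping to 0 → total 30, payoff 0. No gain.
Household 3 (pledges 30, payoff 62): dropping to 0 → total 20, payoff 0. No gain.

Yes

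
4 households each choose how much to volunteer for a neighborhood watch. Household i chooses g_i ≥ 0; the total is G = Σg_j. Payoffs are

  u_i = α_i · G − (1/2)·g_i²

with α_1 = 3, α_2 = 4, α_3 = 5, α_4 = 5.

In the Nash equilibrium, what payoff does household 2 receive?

Household i's FOC: ∂u_i/∂g_i = α_i − g_i = 0, so g_i* = α_i.
NE contributions = (3, 4, 5, 5); G = 17.
u_2 = α_2·G − ½·(g_2)² = 4·17 − ½·4² = 60.

60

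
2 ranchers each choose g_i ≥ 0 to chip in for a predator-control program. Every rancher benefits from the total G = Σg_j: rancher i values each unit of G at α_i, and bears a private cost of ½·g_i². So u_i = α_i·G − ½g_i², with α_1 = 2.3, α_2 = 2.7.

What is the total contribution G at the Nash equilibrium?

Rancher i's FOC: ∂u_i/∂g_i = α_i − g_i = 0, so g_i* = α_i.
NE contributions = (2.3, 2.7); G = 5.

5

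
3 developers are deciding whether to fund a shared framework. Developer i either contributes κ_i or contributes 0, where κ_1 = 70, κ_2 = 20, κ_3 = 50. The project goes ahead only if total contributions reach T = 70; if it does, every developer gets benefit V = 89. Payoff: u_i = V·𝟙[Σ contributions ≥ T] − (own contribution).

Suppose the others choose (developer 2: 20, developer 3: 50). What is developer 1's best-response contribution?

Others' total = 70 ≥ 70; contributing adds cost 70 for no extra benefit.
Best response: 0.

0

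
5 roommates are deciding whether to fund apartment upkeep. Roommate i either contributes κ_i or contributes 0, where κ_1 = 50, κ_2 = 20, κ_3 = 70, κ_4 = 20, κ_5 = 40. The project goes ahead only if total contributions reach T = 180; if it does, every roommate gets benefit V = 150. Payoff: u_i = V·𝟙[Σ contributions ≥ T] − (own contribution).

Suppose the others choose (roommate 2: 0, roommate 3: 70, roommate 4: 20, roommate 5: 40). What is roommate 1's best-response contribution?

50

Others' total = 130. Contributing 50 brings total to 180 ≥ 180: gain V − κ_1 = 100.
Best response: 50.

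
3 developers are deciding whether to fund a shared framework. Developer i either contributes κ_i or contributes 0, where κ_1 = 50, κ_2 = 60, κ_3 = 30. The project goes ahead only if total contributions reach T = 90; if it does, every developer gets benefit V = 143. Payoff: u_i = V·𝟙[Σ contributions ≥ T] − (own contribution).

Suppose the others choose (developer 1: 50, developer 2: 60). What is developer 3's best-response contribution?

0

Others' total = 110 ≥ 90; contributing adds cost 30 for no extra benefit.
Best response: 0.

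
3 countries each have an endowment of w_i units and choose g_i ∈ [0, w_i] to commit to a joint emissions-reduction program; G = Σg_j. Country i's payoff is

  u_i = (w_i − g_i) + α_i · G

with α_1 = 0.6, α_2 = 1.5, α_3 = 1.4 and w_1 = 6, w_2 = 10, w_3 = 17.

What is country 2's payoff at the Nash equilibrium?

∂u_i/∂g_i = α_i − 1, so country i contributes w_i if α_i > 1, else 0.
α_i > 1 for i ∈ {2, 3}; NE contributions (0, 10, 17), G = 27.
u_2 = (10 − 10) + 1.5·27 = 40.5.

40.5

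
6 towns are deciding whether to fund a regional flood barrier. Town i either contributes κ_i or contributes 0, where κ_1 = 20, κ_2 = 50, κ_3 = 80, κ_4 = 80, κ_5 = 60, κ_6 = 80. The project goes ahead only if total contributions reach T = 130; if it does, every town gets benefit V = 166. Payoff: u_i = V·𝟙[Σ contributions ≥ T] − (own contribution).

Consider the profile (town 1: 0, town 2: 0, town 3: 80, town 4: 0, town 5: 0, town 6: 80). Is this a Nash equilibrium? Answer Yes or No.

Total = 160 ≥ 130: provided.
Town 1 (pledges 0, payoff 166): pledging 20 → total 180, payoff 146. No gain.
Town 2 (pledges 0, payoff 166): pledging 50 → total 210, payoff 116. No gain.
Town 3 (pledges 80, payoff 86): dropping to 0 → total 80, payoff 0. No gain.
Town 4 (pledges 0, payoff 166): pledging 80 → total 240, payoff 86. No gain.
Town 5 (pledges 0, payoff 166): pledging 60 → total 220, payoff 106. No gain.
Town 6 (pledges 80, payoff 86): dropping to 0 → total 80, payoff 0. No gain.

Yes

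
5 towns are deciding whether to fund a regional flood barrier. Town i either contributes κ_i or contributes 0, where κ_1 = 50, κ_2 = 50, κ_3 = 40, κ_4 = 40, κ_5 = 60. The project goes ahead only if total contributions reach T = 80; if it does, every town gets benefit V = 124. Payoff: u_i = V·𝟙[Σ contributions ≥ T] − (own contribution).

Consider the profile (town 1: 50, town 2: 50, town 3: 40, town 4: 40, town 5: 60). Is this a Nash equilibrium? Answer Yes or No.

Total = 240 ≥ 80: provided.
Town 1 (pledges 50, payoff 74): dropping to 0 → total 190, payoff 124. Profitable deviation.

No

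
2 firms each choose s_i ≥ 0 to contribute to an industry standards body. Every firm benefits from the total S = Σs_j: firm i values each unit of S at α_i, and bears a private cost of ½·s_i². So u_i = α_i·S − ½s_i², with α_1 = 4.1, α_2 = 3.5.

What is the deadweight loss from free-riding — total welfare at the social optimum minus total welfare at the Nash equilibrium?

14.53

Firm i's FOC: ∂u_i/∂s_i = α_i − s_i = 0, so s_i* = α_i.
NE contributions = (4.1, 3.5); S = 7.6.
W^NE = (Σα)·S − ½Σα_i² = 7.6² − ½·29.06 = 43.23.
Planner sets s_i = Σα_j = 7.6 for every i, so S^SO = 2·7.6 = 15.2.
W^SO = (Σα)·S^SO − ½·2·(Σα)² = (2/2)·7.6² = 57.76.
Deadweight loss = W^SO − W^NE = 14.53.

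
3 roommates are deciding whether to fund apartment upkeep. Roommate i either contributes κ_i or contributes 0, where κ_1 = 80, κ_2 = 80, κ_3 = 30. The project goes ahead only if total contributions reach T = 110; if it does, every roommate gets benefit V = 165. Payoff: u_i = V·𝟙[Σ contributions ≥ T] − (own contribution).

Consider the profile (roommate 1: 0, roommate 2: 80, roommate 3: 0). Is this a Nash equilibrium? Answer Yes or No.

No

Total = 80 < 110: not provided.
Roommate 1 (pledges 0, payoff 0): pledging 80 → total 160, payoff 85. Profitable deviation.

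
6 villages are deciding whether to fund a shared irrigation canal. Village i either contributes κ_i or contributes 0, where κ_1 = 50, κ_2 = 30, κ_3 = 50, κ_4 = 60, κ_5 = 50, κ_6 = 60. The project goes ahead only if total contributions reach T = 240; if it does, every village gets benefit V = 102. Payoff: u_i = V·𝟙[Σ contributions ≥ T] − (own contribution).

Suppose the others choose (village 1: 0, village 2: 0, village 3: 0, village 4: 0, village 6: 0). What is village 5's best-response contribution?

0

Others' total = 0. Even contributing 50 gives 50 < 240: no benefit either way.
Best response: 0.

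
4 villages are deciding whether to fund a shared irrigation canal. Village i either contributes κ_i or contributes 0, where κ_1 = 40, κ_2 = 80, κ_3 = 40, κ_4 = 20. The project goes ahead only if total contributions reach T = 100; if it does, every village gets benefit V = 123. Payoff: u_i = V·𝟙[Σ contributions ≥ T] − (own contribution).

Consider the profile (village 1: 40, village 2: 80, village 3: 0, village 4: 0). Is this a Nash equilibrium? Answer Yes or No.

Yes

Total = 120 ≥ 100: provided.
Village 1 (pledges 40, payoff 83): dropping to 0 → total 80, payoff 0. No gain.
Village 2 (pledges 80, payoff 43): dropping to 0 → total 40, payoff 0. No gain.
Village 3 (pledges 0, payoff 123): pledging 40 → total 160, payoff 83. No gain.
Village 4 (pledges 0, payoff 123): pledging 20 → total 140, payoff 103. No gain.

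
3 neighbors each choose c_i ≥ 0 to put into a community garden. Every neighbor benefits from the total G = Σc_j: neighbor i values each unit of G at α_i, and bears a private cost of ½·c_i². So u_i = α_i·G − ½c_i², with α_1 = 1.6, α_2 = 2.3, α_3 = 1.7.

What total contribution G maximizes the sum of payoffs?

Planner FOC: ∂(Σu_j)/∂c_i = (Σα_j) − c_i = 0, so c_i^SO = Σα_j = 5.6 for every i; G^SO = 16.8.

16.8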